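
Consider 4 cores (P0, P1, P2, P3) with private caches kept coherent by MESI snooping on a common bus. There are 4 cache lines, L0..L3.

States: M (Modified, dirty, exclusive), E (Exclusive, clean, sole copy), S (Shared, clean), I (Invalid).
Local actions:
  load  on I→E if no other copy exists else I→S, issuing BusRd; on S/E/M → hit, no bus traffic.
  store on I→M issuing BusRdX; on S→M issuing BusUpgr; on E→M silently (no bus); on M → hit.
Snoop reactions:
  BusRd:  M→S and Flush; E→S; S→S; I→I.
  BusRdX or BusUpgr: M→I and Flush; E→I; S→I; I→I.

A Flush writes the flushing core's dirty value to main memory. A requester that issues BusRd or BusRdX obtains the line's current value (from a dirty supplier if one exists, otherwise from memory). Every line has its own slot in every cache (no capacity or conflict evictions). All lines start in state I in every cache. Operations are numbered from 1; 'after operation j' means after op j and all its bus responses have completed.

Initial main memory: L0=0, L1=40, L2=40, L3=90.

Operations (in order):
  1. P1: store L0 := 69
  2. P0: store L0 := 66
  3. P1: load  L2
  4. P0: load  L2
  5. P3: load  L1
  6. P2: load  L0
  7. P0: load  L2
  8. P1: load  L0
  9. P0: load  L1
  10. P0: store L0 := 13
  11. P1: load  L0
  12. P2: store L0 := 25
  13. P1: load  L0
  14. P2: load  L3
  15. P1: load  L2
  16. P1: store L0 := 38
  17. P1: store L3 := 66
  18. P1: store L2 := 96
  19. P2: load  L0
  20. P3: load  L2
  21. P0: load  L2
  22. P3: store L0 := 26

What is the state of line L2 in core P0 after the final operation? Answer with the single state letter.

  op1 P1: store L0 := 69 → I/M/I/I on L0; bus BusRdX; mem=0
  op2 P0: store L0 := 66 → M/I/I/I on L0; bus BusRdX Flush; mem=69
  op3 P1: load  L2 → I/E/I/I on L2; bus BusRd; mem=40
  op4 P0: load  L2 → S/S/I/I on L2; bus BusRd; mem=40
  op5 P3: load  L1 → I/I/I/E on L1; bus BusRd; mem=40
  op6 P2: load  L0 → S/I/S/I on L0; bus BusRd Flush; mem=66
  op7 P0: load  L2 → S/S/I/I on L2; bus (none); mem=40
  op8 P1: load  L0 → S/S/S/I on L0; bus BusRd; mem=66
  op9 P0: load  L1 → S/I/I/S on L1; bus BusRd; mem=40
  op10 P0: store L0 := 13 → M/I/I/I on L0; bus BusUpgr; mem=66
  op11 P1: load  L0 → S/S/I/I on L0; bus BusRd Flush; mem=13
  op12 P2: store L0 := 25 → I/I/M/I on L0; bus BusRdX; mem=13
  op13 P1: load  L0 → I/S/S/I on L0; bus BusRd Flush; mem=25
  op14 P2: load  L3 → I/I/E/I on L3; bus BusRd; mem=90
  op15 P1: load  L2 → S/S/I/I on L2; bus (none); mem=40
  op16 P1: store L0 := 38 → I/M/I/I on L0; bus BusUpgr; mem=25
  op17 P1: store L3 := 66 → I/M/I/I on L3; bus BusRdX; mem=90
  op18 P1: store L2 := 96 → I/M/I/I on L2; bus BusUpgr; mem=40
  op19 P2: load  L0 → I/S/S/I on L0; bus BusRd Flush; mem=38
  op20 P3: load  L2 → I/S/I/S on L2; bus BusRd Flush; mem=96
  op21 P0: load  L2 → S/S/I/S on L2; bus BusRd; mem=96
  op22 P3: store L0 := 26 → I/I/I/M on L0; bus BusRdX; mem=38

state = S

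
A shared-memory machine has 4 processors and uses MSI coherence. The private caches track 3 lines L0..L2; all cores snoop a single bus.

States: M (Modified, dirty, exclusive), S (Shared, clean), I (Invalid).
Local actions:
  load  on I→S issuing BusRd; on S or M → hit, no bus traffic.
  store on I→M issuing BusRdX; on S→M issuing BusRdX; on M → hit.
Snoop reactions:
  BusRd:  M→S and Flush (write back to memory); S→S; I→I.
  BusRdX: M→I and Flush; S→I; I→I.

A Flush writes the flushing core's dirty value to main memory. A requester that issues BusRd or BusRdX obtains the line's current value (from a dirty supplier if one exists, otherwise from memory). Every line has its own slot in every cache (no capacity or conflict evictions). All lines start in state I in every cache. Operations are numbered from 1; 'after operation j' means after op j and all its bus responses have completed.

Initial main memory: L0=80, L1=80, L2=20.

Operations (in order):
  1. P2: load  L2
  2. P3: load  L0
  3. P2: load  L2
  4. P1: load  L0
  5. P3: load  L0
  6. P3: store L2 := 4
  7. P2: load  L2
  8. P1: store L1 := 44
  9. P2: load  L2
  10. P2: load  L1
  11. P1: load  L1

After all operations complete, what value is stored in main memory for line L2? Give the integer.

memory[L2] = 4

step 1: P2: load  L2  ⟶  IISI  (L2)  txn=BusRd  M[L2]=20
step 2: P3: load  L0  ⟶  IIIS  (L0)  txn=BusRd  M[L0]=80
step 3: P2: load  L2  ⟶  IISI  (L2)  txn=∅  M[L2]=20
step 4: P1: load  L0  ⟶  ISIS  (L0)  txn=BusRd  M[L0]=80
step 5: P3: load  L0  ⟶  ISIS  (L0)  txn=∅  M[L0]=80
step 6: P3: store L2 := 4  ⟶  IIIM  (L2)  txn=BusRdX  M[L2]=20
step 7: P2: load  L2  ⟶  IISS  (L2)  txn=BusRd+Flush  M[L2]=4
step 8: P1: store L1 := 44  ⟶  IMII  (L1)  txn=BusRdX  M[L1]=80
step 9: P2: load  L2  ⟶  IISS  (L2)  txn=∅  M[L2]=4
step 10: P2: load  L1  ⟶  ISSI  (L1)  txn=BusRd+Flush  M[L1]=44
step 11: P1: load  L1  ⟶  ISSI  (L1)  txn=∅  M[L1]=44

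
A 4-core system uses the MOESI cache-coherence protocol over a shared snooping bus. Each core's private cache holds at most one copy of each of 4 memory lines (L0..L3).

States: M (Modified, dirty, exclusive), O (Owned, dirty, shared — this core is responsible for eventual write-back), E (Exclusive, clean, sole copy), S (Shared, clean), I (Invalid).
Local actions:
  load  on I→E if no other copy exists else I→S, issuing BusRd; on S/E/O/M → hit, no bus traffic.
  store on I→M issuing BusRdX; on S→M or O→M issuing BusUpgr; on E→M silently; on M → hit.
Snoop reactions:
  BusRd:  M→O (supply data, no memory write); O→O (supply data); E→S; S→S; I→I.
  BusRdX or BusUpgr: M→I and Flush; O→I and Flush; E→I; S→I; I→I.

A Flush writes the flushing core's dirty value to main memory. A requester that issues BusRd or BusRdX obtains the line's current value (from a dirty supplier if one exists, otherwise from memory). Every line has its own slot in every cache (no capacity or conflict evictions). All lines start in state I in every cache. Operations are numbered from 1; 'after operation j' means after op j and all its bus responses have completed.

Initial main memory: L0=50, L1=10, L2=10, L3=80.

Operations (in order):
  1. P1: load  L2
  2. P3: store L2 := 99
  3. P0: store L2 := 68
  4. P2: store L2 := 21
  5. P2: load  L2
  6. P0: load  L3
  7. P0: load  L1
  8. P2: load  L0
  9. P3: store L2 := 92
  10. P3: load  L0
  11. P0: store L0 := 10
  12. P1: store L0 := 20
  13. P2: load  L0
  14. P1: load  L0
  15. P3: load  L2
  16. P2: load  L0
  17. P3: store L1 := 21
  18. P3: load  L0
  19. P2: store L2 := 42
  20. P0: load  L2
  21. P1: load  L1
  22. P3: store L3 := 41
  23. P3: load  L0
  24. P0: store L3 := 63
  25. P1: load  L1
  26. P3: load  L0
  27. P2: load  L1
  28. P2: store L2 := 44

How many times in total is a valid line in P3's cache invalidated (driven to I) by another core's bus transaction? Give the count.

invalidations = 4

step 1: P1: load  L2  ⟶  IEII  (L2)  txn=BusRd  M[L2]=10
step 2: P3: store L2 := 99  ⟶  IIIM  (L2)  txn=BusRdX  M[L2]=10
step 3: P0: store L2 := 68  ⟶  MIII  (L2)  txn=BusRdX+Flush  M[L2]=99
step 4: P2: store L2 := 21  ⟶  IIMI  (L2)  txn=BusRdX+Flush  M[L2]=68
step 5: P2: load  L2  ⟶  IIMI  (L2)  txn=∅  M[L2]=68
step 6: P0: load  L3  ⟶  EIII  (L3)  txn=BusRd  M[L3]=80
step 7: P0: load  L1  ⟶  EIII  (L1)  txn=BusRd  M[L1]=10
step 8: P2: load  L0  ⟶  IIEI  (L0)  txn=BusRd  M[L0]=50
step 9: P3: store L2 := 92  ⟶  IIIM  (L2)  txn=BusRdX+Flush  M[L2]=21
step 10: P3: load  L0  ⟶  IISS  (L0)  txn=BusRd  M[L0]=50
step 11: P0: store L0 := 10  ⟶  MIII  (L0)  txn=BusRdX  M[L0]=50
step 12: P1: store L0 := 20  ⟶  IMII  (L0)  txn=BusRdX+Flush  M[L0]=10
step 13: P2: load  L0  ⟶  IOSI  (L0)  txn=BusRd  M[L0]=10
step 14: P1: load  L0  ⟶  IOSI  (L0)  txn=∅  M[L0]=10
step 15: P3: load  L2  ⟶  IIIM  (L2)  txn=∅  M[L2]=21
step 16: P2: load  L0  ⟶  IOSI  (L0)  txn=∅  M[L0]=10
step 17: P3: store L1 := 21  ⟶  IIIM  (L1)  txn=BusRdX  M[L1]=10
step 18: P3: load  L0  ⟶  IOSS  (L0)  txn=BusRd  M[L0]=10
step 19: P2: store L2 := 42  ⟶  IIMI  (L2)  txn=BusRdX+Flush  M[L2]=92
step 20: P0: load  L2  ⟶  SIOI  (L2)  txn=BusRd  M[L2]=92
step 21: P1: load  L1  ⟶  ISIO  (L1)  txn=BusRd  M[L1]=10
step 22: P3: store L3 := 41  ⟶  IIIM  (L3)  txn=BusRdX  M[L3]=80
step 23: P3: load  L0  ⟶  IOSS  (L0)  txn=∅  M[L0]=10
step 24: P0: store L3 := 63  ⟶  MIII  (L3)  txn=BusRdX+Flush  M[L3]=41
step 25: P1: load  L1  ⟶  ISIO  (L1)  txn=∅  M[L1]=10
step 26: P3: load  L0  ⟶  IOSS  (L0)  txn=∅  M[L0]=10
step 27: P2: load  L1  ⟶  ISSO  (L1)  txn=BusRd  M[L1]=10
step 28: P2: store L2 := 44  ⟶  IIMI  (L2)  txn=BusUpgr  M[L2]=92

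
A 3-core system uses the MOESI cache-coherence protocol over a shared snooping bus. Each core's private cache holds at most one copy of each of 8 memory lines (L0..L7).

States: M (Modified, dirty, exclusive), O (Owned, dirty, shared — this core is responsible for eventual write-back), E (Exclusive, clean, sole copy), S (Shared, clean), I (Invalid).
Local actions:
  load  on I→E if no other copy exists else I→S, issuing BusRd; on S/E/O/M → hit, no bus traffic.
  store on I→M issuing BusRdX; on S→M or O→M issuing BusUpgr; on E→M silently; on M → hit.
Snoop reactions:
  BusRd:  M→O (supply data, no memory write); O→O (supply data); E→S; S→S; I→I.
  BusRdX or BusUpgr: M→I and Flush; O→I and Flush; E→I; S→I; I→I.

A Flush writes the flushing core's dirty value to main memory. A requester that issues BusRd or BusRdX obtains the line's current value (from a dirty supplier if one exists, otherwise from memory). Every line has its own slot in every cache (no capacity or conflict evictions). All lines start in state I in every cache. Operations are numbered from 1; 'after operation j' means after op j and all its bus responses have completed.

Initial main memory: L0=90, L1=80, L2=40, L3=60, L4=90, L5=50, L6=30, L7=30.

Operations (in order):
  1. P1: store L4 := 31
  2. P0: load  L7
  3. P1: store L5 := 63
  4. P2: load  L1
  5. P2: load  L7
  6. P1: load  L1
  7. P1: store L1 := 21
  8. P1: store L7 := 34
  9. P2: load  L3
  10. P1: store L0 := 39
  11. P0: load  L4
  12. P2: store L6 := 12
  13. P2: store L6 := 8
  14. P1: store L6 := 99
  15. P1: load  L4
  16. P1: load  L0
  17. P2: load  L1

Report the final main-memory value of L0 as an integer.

[1] P1: store L4 := 31 | P0:I, P1:M(31), P2:I | bus: BusRdX
[2] P0: load  L7 | P0:E(30), P1:I, P2:I | bus: BusRd
[3] P1: store L5 := 63 | P0:I, P1:M(63), P2:I | bus: BusRdX
[4] P2: load  L1 | P0:I, P1:I, P2:E(80) | bus: BusRd
[5] P2: load  L7 | P0:S(30), P1:I, P2:S(30) | bus: BusRd
[6] P1: load  L1 | P0:I, P1:S(80), P2:S(80) | bus: BusRd
[7] P1: store L1 := 21 | P0:I, P1:M(21), P2:I | bus: BusUpgr
[8] P1: store L7 := 34 | P0:I, P1:M(34), P2:I | bus: BusRdX
[9] P2: load  L3 | P0:I, P1:I, P2:E(60) | bus: BusRd
[10] P1: store L0 := 39 | P0:I, P1:M(39), P2:I | bus: BusRdX
[11] P0: load  L4 | P0:S(31), P1:O(31), P2:I | bus: BusRd
[12] P2: store L6 := 12 | P0:I, P1:I, P2:M(12) | bus: BusRdX
[13] P2: store L6 := 8 | P0:I, P1:I, P2:M(8) | bus: none
[14] P1: store L6 := 99 | P0:I, P1:M(99), P2:I | bus: BusRdX,Flush
[15] P1: load  L4 | P0:S(31), P1:O(31), P2:I | bus: none
[16] P1: load  L0 | P0:I, P1:M(39), P2:I | bus: none
[17] P2: load  L1 | P0:I, P1:O(21), P2:S(21) | bus: BusRd

memory[L0] = 90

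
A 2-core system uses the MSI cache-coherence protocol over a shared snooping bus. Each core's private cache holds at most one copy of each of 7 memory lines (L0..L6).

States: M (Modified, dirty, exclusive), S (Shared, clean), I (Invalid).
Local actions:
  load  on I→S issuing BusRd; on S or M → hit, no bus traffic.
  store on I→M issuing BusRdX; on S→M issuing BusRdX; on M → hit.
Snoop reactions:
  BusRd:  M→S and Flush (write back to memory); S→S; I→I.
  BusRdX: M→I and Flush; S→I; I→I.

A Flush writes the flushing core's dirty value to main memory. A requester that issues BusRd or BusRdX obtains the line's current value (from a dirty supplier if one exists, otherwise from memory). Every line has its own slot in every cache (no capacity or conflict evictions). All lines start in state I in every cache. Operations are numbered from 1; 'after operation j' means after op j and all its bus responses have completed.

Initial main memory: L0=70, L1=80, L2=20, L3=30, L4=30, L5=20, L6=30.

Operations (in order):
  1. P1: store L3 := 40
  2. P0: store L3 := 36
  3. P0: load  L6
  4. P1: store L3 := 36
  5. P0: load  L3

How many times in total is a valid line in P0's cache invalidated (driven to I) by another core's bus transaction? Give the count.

invalidations = 1

1. P1: store L3 := 40  bus=[BusRdX]  L3: P0=I P1=M  mem[L3]=30
2. P0: store L3 := 36  bus=[BusRdX,Flush]  L3: P0=M P1=I  mem[L3]=40
3. P0: load  L6  bus=[BusRd]  L6: P0=S P1=I  mem[L6]=30
4. P1: store L3 := 36  bus=[BusRdX,Flush]  L3: P0=I P1=M  mem[L3]=36
5. P0: load  L3  bus=[BusRd,Flush]  L3: P0=S P1=S  mem[L3]=36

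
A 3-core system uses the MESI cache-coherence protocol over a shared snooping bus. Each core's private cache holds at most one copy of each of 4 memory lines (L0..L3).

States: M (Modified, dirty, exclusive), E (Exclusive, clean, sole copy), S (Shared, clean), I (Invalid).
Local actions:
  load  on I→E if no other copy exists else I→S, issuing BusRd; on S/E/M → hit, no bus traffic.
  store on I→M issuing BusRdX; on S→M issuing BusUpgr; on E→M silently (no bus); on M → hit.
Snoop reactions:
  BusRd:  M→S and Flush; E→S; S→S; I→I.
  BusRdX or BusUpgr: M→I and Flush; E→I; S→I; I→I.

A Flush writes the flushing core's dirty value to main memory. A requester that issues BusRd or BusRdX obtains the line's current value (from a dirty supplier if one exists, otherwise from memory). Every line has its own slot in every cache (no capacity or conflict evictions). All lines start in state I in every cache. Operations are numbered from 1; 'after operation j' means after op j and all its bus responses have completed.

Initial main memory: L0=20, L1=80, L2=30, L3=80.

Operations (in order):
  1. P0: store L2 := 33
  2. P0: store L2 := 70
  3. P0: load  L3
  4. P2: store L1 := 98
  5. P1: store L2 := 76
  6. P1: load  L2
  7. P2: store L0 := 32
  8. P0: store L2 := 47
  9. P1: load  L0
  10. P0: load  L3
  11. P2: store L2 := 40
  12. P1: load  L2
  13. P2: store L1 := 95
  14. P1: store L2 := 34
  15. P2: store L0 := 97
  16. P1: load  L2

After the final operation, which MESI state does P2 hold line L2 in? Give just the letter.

state = I

[1] P0: store L2 := 33 | P0:M(33), P1:I, P2:I | bus: BusRdX
[2] P0: store L2 := 70 | P0:M(70), P1:I, P2:I | bus: none
[3] P0: load  L3 | P0:E(80), P1:I, P2:I | bus: BusRd
[4] P2: store L1 := 98 | P0:I, P1:I, P2:M(98) | bus: BusRdX
[5] P1: store L2 := 76 | P0:I, P1:M(76), P2:I | bus: BusRdX,Flush
[6] P1: load  L2 | P0:I, P1:M(76), P2:I | bus: none
[7] P2: store L0 := 32 | P0:I, P1:I, P2:M(32) | bus: BusRdX
[8] P0: store L2 := 47 | P0:M(47), P1:I, P2:I | bus: BusRdX,Flush
[9] P1: load  L0 | P0:I, P1:S(32), P2:S(32) | bus: BusRd,Flush
[10] P0: load  L3 | P0:E(80), P1:I, P2:I | bus: none
[11] P2: store L2 := 40 | P0:I, P1:I, P2:M(40) | bus: BusRdX,Flush
[12] P1: load  L2 | P0:I, P1:S(40), P2:S(40) | bus: BusRd,Flush
[13] P2: store L1 := 95 | P0:I, P1:I, P2:M(95) | bus: none
[14] P1: store L2 := 34 | P0:I, P1:M(34), P2:I | bus: BusUpgr
[15] P2: store L0 := 97 | P0:I, P1:I, P2:M(97) | bus: BusUpgr
[16] P1: load  L2 | P0:I, P1:M(34), P2:I | bus: none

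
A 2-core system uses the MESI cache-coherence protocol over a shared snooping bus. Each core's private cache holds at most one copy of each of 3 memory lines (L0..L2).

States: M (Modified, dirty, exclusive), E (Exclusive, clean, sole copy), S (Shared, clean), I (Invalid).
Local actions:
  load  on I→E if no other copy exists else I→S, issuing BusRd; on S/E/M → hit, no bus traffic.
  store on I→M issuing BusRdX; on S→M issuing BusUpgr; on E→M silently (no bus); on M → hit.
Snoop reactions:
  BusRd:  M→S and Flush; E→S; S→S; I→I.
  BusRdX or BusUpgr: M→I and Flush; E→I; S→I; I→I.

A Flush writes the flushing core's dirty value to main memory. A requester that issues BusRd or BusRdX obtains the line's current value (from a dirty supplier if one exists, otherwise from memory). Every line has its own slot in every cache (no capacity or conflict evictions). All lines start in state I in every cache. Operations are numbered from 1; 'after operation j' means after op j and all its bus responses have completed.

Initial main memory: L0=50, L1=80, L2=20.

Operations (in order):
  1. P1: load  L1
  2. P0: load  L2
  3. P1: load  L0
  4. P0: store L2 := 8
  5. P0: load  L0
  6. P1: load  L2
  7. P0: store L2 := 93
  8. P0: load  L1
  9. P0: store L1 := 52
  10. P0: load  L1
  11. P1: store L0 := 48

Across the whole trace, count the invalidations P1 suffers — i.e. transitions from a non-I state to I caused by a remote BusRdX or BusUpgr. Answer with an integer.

invalidations = 2

1. P1: load  L1  bus=[BusRd]  L1: P0=I P1=E  mem[L1]=80
2. P0: load  L2  bus=[BusRd]  L2: P0=E P1=I  mem[L2]=20
3. P1: load  L0  bus=[BusRd]  L0: P0=I P1=E  mem[L0]=50
4. P0: store L2 := 8  bus=[-]  L2: P0=M P1=I  mem[L2]=20
5. P0: load  L0  bus=[BusRd]  L0: P0=S P1=S  mem[L0]=50
6. P1: load  L2  bus=[BusRd,Flush]  L2: P0=S P1=S  mem[L2]=8
7. P0: store L2 := 93  bus=[BusUpgr]  L2: P0=M P1=I  mem[L2]=8
8. P0: load  L1  bus=[BusRd]  L1: P0=S P1=S  mem[L1]=80
9. P0: store L1 := 52  bus=[BusUpgr]  L1: P0=M P1=I  mem[L1]=80
10. P0: load  L1  bus=[-]  L1: P0=M P1=I  mem[L1]=80
11. P1: store L0 := 48  bus=[BusUpgr]  L0: P0=I P1=M  mem[L0]=50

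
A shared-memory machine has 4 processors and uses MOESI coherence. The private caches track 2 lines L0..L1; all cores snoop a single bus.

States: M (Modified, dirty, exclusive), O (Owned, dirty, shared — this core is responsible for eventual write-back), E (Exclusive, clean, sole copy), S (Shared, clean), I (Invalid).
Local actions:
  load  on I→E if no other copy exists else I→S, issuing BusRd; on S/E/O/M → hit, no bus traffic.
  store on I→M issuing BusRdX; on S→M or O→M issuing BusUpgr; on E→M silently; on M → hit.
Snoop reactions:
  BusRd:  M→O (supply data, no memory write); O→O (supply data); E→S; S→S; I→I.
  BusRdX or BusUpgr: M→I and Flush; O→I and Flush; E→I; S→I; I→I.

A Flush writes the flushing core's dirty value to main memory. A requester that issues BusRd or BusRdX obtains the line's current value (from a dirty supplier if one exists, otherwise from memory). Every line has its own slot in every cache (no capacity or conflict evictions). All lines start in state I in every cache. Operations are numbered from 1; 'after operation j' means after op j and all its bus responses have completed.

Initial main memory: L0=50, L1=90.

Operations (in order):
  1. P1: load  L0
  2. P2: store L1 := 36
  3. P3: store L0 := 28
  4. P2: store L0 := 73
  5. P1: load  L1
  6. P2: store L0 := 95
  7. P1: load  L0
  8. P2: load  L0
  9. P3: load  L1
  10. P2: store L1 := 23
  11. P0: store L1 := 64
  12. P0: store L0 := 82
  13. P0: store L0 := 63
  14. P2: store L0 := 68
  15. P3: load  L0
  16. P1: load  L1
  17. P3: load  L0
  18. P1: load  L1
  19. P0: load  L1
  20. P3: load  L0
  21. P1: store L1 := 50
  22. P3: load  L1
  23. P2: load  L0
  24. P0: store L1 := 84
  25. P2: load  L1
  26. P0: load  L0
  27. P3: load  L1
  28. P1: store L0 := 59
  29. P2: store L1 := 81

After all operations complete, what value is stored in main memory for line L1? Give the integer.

memory[L1] = 84

[1] P1: load  L0 | P0:I, P1:E(50), P2:I, P3:I | bus: BusRd
[2] P2: store L1 := 36 | P0:I, P1:I, P2:M(36), P3:I | bus: BusRdX
[3] P3: store L0 := 28 | P0:I, P1:I, P2:I, P3:M(28) | bus: BusRdX
[4] P2: store L0 := 73 | P0:I, P1:I, P2:M(73), P3:I | bus: BusRdX,Flush
[5] P1: load  L1 | P0:I, P1:S(36), P2:O(36), P3:I | bus: BusRd
[6] P2: store L0 := 95 | P0:I, P1:I, P2:M(95), P3:I | bus: none
[7] P1: load  L0 | P0:I, P1:S(95), P2:O(95), P3:I | bus: BusRd
[8] P2: load  L0 | P0:I, P1:S(95), P2:O(95), P3:I | bus: none
[9] P3: load  L1 | P0:I, P1:S(36), P2:O(36), P3:S(36) | bus: BusRd
[10] P2: store L1 := 23 | P0:I, P1:I, P2:M(23), P3:I | bus: BusUpgr
[11] P0: store L1 := 64 | P0:M(64), P1:I, P2:I, P3:I | bus: BusRdX,Flush
[12] P0: store L0 := 82 | P0:M(82), P1:I, P2:I, P3:I | bus: BusRdX,Flush
[13] P0: store L0 := 63 | P0:M(63), P1:I, P2:I, P3:I | bus: none
[14] P2: store L0 := 68 | P0:I, P1:I, P2:M(68), P3:I | bus: BusRdX,Flush
[15] P3: load  L0 | P0:I, P1:I, P2:O(68), P3:S(68) | bus: BusRd
[16] P1: load  L1 | P0:O(64), P1:S(64), P2:I, P3:I | bus: BusRd
[17] P3: load  L0 | P0:I, P1:I, P2:O(68), P3:S(68) | bus: none
[18] P1: load  L1 | P0:O(64), P1:S(64), P2:I, P3:I | bus: none
[19] P0: load  L1 | P0:O(64), P1:S(64), P2:I, P3:I | bus: none
[20] P3: load  L0 | P0:I, P1:I, P2:O(68), P3:S(68) | bus: none
[21] P1: store L1 := 50 | P0:I, P1:M(50), P2:I, P3:I | bus: BusUpgr,Flush
[22] P3: load  L1 | P0:I, P1:O(50), P2:I, P3:S(50) | bus: BusRd
[23] P2: load  L0 | P0:I, P1:I, P2:O(68), P3:S(68) | bus: none
[24] P0: store L1 := 84 | P0:M(84), P1:I, P2:I, P3:I | bus: BusRdX,Flush
[25] P2: load  L1 | P0:O(84), P1:I, P2:S(84), P3:I | bus: BusRd
[26] P0: load  L0 | P0:S(68), P1:I, P2:O(68), P3:S(68) | bus: BusRd
[27] P3: load  L1 | P0:O(84), P1:I, P2:S(84), P3:S(84) | bus: BusRd
[28] P1: store L0 := 59 | P0:I, P1:M(59), P2:I, P3:I | bus: BusRdX,Flush
[29] P2: store L1 := 81 | P0:I, P1:I, P2:M(81), P3:I | bus: BusUpgr,Flush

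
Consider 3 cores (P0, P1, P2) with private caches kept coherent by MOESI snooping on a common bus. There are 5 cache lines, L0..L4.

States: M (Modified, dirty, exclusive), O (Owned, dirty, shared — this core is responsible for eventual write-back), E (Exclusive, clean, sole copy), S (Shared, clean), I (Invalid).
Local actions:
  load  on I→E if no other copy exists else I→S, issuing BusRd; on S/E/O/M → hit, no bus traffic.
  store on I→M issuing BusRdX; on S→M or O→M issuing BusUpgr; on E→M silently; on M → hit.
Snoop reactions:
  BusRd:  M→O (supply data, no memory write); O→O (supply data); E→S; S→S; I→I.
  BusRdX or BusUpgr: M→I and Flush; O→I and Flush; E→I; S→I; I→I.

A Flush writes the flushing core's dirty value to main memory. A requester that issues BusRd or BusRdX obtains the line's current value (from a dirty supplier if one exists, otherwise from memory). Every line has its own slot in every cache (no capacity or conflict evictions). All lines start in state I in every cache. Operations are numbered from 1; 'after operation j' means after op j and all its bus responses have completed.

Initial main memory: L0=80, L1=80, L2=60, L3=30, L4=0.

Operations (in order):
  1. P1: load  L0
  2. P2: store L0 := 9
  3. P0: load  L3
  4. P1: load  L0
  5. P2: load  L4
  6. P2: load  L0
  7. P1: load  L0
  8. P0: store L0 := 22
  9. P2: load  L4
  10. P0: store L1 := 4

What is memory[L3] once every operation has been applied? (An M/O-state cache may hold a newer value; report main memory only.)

memory[L3] = 30

1. P1: load  L0  bus=[BusRd]  L0: P0=I P1=E P2=I  mem[L0]=80
2. P2: store L0 := 9  bus=[BusRdX]  L0: P0=I P1=I P2=M  mem[L0]=80
3. P0: load  L3  bus=[BusRd]  L3: P0=E P1=I P2=I  mem[L3]=30
4. P1: load  L0  bus=[BusRd]  L0: P0=I P1=S P2=O  mem[L0]=80
5. P2: load  L4  bus=[BusRd]  L4: P0=I P1=I P2=E  mem[L4]=0
6. P2: load  L0  bus=[-]  L0: P0=I P1=S P2=O  mem[L0]=80
7. P1: load  L0  bus=[-]  L0: P0=I P1=S P2=O  mem[L0]=80
8. P0: store L0 := 22  bus=[BusRdX,Flush]  L0: P0=M P1=I P2=I  mem[L0]=9
9. P2: load  L4  bus=[-]  L4: P0=I P1=I P2=E  mem[L4]=0
10. P0: store L1 := 4  bus=[BusRdX]  L1: P0=M P1=I P2=I  mem[L1]=80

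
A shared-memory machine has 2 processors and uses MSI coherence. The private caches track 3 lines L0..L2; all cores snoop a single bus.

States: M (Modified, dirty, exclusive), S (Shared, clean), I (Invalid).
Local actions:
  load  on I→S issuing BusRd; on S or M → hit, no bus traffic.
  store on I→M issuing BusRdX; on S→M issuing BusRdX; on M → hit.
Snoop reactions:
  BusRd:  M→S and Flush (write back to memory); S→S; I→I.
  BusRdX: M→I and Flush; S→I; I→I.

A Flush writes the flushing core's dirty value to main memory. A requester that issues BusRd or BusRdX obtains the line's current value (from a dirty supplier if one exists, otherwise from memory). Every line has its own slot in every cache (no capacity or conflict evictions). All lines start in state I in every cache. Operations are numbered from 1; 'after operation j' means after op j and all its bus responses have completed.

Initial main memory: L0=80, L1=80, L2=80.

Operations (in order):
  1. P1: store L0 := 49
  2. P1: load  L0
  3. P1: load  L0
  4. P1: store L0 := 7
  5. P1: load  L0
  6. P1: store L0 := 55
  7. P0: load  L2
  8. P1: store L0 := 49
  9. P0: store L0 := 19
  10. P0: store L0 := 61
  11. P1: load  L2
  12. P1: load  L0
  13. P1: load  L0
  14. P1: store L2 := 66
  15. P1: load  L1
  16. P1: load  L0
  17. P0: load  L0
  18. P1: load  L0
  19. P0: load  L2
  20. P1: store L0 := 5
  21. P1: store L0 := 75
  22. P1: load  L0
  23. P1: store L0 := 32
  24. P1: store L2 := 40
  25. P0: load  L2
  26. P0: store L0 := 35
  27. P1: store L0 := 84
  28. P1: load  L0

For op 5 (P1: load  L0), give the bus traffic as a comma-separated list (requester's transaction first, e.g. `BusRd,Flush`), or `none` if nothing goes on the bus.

  op1 P1: store L0 := 49 → I/M on L0; bus BusRdX; mem=80
  op2 P1: load  L0 → I/M on L0; bus (none); mem=80
  op3 P1: load  L0 → I/M on L0; bus (none); mem=80
  op4 P1: store L0 := 7 → I/M on L0; bus (none); mem=80
  op5 P1: load  L0 → I/M on L0; bus (none); mem=80
  op6 P1: store L0 := 55 → I/M on L0; bus (none); mem=80
  op7 P0: load  L2 → S/I on L2; bus BusRd; mem=80
  op8 P1: store L0 := 49 → I/M on L0; bus (none); mem=80
  op9 P0: store L0 := 19 → M/I on L0; bus BusRdX Flush; mem=49
  op10 P0: store L0 := 61 → M/I on L0; bus (none); mem=49
  op11 P1: load  L2 → S/S on L2; bus BusRd; mem=80
  op12 P1: load  L0 → S/S on L0; bus BusRd Flush; mem=61
  op13 P1: load  L0 → S/S on L0; bus (none); mem=61
  op14 P1: store L2 := 66 → I/M on L2; bus BusRdX; mem=80
  op15 P1: load  L1 → I/S on L1; bus BusRd; mem=80
  op16 P1: load  L0 → S/S on L0; bus (none); mem=61
  op17 P0: load  L0 → S/S on L0; bus (none); mem=61
  op18 P1: load  L0 → S/S on L0; bus (none); mem=61
  op19 P0: load  L2 → S/S on L2; bus BusRd Flush; mem=66
  op20 P1: store L0 := 5 → I/M on L0; bus BusRdX; mem=61
  op21 P1: store L0 := 75 → I/M on L0; bus (none); mem=61
  op22 P1: load  L0 → I/M on L0; bus (none); mem=61
  op23 P1: store L0 := 32 → I/M on L0; bus (none); mem=61
  op24 P1: store L2 := 40 → I/M on L2; bus BusRdX; mem=66
  op25 P0: load  L2 → S/S on L2; bus BusRd Flush; mem=40
  op26 P0: store L0 := 35 → M/I on L0; bus BusRdX Flush; mem=32
  op27 P1: store L0 := 84 → I/M on L0; bus BusRdX Flush; mem=35
  op28 P1: load  L0 → I/M on L0; bus (none); mem=35

bus = none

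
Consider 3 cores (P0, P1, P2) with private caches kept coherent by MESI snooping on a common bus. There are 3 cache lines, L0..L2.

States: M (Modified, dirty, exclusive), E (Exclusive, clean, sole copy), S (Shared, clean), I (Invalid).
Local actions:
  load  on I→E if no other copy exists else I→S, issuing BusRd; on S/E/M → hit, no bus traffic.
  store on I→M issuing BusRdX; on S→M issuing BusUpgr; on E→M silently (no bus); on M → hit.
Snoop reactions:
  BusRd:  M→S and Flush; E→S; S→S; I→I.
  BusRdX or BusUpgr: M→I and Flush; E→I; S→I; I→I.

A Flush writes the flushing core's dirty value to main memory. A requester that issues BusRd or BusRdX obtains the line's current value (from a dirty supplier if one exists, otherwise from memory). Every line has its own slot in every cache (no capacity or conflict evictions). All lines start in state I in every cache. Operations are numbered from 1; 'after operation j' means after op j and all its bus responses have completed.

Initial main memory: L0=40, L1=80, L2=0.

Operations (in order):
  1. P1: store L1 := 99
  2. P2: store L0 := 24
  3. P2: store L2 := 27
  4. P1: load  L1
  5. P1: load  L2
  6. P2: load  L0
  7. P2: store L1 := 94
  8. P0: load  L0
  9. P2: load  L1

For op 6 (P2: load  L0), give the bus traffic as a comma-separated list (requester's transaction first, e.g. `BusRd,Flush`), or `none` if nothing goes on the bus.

bus = none

[1] P1: store L1 := 99 | P0:I, P1:M(99), P2:I | bus: BusRdX
[2] P2: store L0 := 24 | P0:I, P1:I, P2:M(24) | bus: BusRdX
[3] P2: store L2 := 27 | P0:I, P1:I, P2:M(27) | bus: BusRdX
[4] P1: load  L1 | P0:I, P1:M(99), P2:I | bus: none
[5] P1: load  L2 | P0:I, P1:S(27), P2:S(27) | bus: BusRd,Flush
[6] P2: load  L0 | P0:I, P1:I, P2:M(24) | bus: none
[7] P2: store L1 := 94 | P0:I, P1:I, P2:M(94) | bus: BusRdX,Flush
[8] P0: load  L0 | P0:S(24), P1:I, P2:S(24) | bus: BusRd,Flush
[9] P2: load  L1 | P0:I, P1:I, P2:M(94) | bus: none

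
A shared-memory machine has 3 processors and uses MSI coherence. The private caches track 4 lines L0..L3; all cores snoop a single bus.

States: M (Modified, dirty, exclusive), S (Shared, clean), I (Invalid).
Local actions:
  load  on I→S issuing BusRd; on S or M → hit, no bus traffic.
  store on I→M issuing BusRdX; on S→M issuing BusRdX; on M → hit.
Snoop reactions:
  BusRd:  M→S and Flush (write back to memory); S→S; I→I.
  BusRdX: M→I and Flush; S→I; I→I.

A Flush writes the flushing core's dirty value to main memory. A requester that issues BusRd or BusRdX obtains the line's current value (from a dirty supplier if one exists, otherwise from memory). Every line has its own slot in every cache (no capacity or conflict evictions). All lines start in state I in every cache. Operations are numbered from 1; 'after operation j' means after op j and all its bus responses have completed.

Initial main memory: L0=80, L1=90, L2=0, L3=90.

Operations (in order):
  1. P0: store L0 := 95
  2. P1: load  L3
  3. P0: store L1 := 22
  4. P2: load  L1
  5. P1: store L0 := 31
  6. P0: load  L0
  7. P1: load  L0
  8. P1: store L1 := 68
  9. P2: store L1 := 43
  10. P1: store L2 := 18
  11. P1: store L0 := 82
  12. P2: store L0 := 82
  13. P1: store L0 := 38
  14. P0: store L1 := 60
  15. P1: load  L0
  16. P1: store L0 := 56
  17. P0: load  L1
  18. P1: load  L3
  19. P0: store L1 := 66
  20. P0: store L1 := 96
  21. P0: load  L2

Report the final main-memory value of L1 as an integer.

step 1: P0: store L0 := 95  ⟶  MII  (L0)  txn=BusRdX  M[L0]=80
step 2: P1: load  L3  ⟶  ISI  (L3)  txn=BusRd  M[L3]=90
step 3: P0: store L1 := 22  ⟶  MII  (L1)  txn=BusRdX  M[L1]=90
step 4: P2: load  L1  ⟶  SIS  (L1)  txn=BusRd+Flush  M[L1]=22
step 5: P1: store L0 := 31  ⟶  IMI  (L0)  txn=BusRdX+Flush  M[L0]=95
step 6: P0: load  L0  ⟶  SSI  (L0)  txn=BusRd+Flush  M[L0]=31
step 7: P1: load  L0  ⟶  SSI  (L0)  txn=∅  M[L0]=31
step 8: P1: store L1 := 68  ⟶  IMI  (L1)  txn=BusRdX  M[L1]=22
step 9: P2: store L1 := 43  ⟶  IIM  (L1)  txn=BusRdX+Flush  M[L1]=68
step 10: P1: store L2 := 18  ⟶  IMI  (L2)  txn=BusRdX  M[L2]=0
step 11: P1: store L0 := 82  ⟶  IMI  (L0)  txn=BusRdX  M[L0]=31
step 12: P2: store L0 := 82  ⟶  IIM  (L0)  txn=BusRdX+Flush  M[L0]=82
step 13: P1: store L0 := 38  ⟶  IMI  (L0)  txn=BusRdX+Flush  M[L0]=82
step 14: P0: store L1 := 60  ⟶  MII  (L1)  txn=BusRdX+Flush  M[L1]=43
step 15: P1: load  L0  ⟶  IMI  (L0)  txn=∅  M[L0]=82
step 16: P1: store L0 := 56  ⟶  IMI  (L0)  txn=∅  M[L0]=82
step 17: P0: load  L1  ⟶  MII  (L1)  txn=∅  M[L1]=43
step 18: P1: load  L3  ⟶  ISI  (L3)  txn=∅  M[L3]=90
step 19: P0: store L1 := 66  ⟶  MII  (L1)  txn=∅  M[L1]=43
step 20: P0: store L1 := 96  ⟶  MII  (L1)  txn=∅  M[L1]=43
step 21: P0: load  L2  ⟶  SSI  (L2)  txn=BusRd+Flush  M[L2]=18

memory[L1] = 43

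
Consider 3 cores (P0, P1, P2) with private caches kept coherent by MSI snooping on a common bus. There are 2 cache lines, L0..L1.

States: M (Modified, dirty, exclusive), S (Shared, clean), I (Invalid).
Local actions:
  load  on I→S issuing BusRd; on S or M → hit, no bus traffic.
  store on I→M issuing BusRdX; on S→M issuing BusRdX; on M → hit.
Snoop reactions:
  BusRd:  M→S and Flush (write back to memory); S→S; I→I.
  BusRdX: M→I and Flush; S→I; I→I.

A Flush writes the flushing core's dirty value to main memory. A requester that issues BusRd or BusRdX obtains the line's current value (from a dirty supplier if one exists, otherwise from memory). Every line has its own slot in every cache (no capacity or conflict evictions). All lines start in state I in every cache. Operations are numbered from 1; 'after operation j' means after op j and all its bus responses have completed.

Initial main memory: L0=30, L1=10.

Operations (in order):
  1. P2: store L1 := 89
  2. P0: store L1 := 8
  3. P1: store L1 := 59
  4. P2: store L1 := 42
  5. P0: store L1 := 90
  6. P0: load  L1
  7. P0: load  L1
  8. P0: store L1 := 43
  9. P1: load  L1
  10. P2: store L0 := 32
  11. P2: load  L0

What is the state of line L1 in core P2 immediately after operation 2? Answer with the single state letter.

[1] P2: store L1 := 89 | P0:I, P1:I, P2:M(89) | bus: BusRdX
[2] P0: store L1 := 8 | P0:M(8), P1:I, P2:I | bus: BusRdX,Flush
[3] P1: store L1 := 59 | P0:I, P1:M(59), P2:I | bus: BusRdX,Flush
[4] P2: store L1 := 42 | P0:I, P1:I, P2:M(42) | bus: BusRdX,Flush
[5] P0: store L1 := 90 | P0:M(90), P1:I, P2:I | bus: BusRdX,Flush
[6] P0: load  L1 | P0:M(90), P1:I, P2:I | bus: none
[7] P0: load  L1 | P0:M(90), P1:I, P2:I | bus: none
[8] P0: store L1 := 43 | P0:M(43), P1:I, P2:I | bus: none
[9] P1: load  L1 | P0:S(43), P1:S(43), P2:I | bus: BusRd,Flush
[10] P2: store L0 := 32 | P0:I, P1:I, P2:M(32) | bus: BusRdX
[11] P2: load  L0 | P0:I, P1:I, P2:M(32) | bus: none

state = I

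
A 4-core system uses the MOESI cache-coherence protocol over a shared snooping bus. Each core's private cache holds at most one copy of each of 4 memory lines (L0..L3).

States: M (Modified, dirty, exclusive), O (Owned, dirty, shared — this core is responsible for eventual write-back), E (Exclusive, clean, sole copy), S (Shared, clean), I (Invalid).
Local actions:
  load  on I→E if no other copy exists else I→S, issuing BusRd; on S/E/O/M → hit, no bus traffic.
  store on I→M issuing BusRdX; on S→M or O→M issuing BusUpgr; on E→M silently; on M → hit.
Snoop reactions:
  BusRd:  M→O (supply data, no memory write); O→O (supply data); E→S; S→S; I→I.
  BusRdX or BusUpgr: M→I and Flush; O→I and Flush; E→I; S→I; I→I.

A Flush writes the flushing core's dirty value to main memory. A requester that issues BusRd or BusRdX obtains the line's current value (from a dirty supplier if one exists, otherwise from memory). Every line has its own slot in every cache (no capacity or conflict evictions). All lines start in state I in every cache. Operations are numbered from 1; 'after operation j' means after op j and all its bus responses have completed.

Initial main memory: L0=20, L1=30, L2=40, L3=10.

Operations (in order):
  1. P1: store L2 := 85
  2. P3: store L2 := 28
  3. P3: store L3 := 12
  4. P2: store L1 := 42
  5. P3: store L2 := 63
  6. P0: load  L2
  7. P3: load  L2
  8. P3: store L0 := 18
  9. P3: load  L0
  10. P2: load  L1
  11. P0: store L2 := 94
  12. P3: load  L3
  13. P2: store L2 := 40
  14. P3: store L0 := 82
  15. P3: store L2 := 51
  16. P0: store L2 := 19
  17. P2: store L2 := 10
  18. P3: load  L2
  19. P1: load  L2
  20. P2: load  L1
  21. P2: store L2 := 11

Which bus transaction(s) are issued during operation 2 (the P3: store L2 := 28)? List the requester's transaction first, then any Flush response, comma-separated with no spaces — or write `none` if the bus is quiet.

1. P1: store L2 := 85  bus=[BusRdX]  L2: P0=I P1=M P2=I P3=I  mem[L2]=40
2. P3: store L2 := 28  bus=[BusRdX,Flush]  L2: P0=I P1=I P2=I P3=M  mem[L2]=85
3. P3: store L3 := 12  bus=[BusRdX]  L3: P0=I P1=I P2=I P3=M  mem[L3]=10
4. P2: store L1 := 42  bus=[BusRdX]  L1: P0=I P1=I P2=M P3=I  mem[L1]=30
5. P3: store L2 := 63  bus=[-]  L2: P0=I P1=I P2=I P3=M  mem[L2]=85
6. P0: load  L2  bus=[BusRd]  L2: P0=S P1=I P2=I P3=O  mem[L2]=85
7. P3: load  L2  bus=[-]  L2: P0=S P1=I P2=I P3=O  mem[L2]=85
8. P3: store L0 := 18  bus=[BusRdX]  L0: P0=I P1=I P2=I P3=M  mem[L0]=20
9. P3: load  L0  bus=[-]  L0: P0=I P1=I P2=I P3=M  mem[L0]=20
10. P2: load  L1  bus=[-]  L1: P0=I P1=I P2=M P3=I  mem[L1]=30
11. P0: store L2 := 94  bus=[BusUpgr,Flush]  L2: P0=M P1=I P2=I P3=I  mem[L2]=63
12. P3: load  L3  bus=[-]  L3: P0=I P1=I P2=I P3=M  mem[L3]=10
13. P2: store L2 := 40  bus=[BusRdX,Flush]  L2: P0=I P1=I P2=M P3=I  mem[L2]=94
14. P3: store L0 := 82  bus=[-]  L0: P0=I P1=I P2=I P3=M  mem[L0]=20
15. P3: store L2 := 51  bus=[BusRdX,Flush]  L2: P0=I P1=I P2=I P3=M  mem[L2]=40
16. P0: store L2 := 19  bus=[BusRdX,Flush]  L2: P0=M P1=I P2=I P3=I  mem[L2]=51
17. P2: store L2 := 10  bus=[BusRdX,Flush]  L2: P0=I P1=I P2=M P3=I  mem[L2]=19
18. P3: load  L2  bus=[BusRd]  L2: P0=I P1=I P2=O P3=S  mem[L2]=19
19. P1: load  L2  bus=[BusRd]  L2: P0=I P1=S P2=O P3=S  mem[L2]=19
20. P2: load  L1  bus=[-]  L1: P0=I P1=I P2=M P3=I  mem[L1]=30
21. P2: store L2 := 11  bus=[BusUpgr]  L2: P0=I P1=I P2=M P3=I  mem[L2]=19

bus = BusRdX,Flush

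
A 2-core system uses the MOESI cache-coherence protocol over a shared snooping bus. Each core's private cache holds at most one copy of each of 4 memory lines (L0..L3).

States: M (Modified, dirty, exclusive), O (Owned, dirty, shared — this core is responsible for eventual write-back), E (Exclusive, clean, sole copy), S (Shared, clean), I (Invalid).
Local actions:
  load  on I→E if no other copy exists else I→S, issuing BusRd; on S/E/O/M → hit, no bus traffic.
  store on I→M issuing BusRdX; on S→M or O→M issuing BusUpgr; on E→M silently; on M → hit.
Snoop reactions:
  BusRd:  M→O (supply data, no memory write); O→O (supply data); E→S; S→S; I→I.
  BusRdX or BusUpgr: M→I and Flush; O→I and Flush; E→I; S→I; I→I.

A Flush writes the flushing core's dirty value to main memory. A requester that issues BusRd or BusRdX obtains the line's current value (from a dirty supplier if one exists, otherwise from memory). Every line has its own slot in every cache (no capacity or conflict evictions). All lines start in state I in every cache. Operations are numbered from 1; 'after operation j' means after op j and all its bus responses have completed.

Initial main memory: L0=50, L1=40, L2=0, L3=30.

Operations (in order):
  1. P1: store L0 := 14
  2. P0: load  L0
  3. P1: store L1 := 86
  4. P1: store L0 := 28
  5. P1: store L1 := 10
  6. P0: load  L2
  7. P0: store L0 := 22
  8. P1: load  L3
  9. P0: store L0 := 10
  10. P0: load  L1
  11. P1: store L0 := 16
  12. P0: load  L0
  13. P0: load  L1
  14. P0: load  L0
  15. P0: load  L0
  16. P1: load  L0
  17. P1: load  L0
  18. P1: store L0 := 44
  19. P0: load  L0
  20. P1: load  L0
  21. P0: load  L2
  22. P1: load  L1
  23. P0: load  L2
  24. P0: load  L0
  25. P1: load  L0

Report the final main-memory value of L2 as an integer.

  op1 P1: store L0 := 14 → I/M on L0; bus BusRdX; mem=50
  op2 P0: load  L0 → S/O on L0; bus BusRd; mem=50
  op3 P1: store L1 := 86 → I/M on L1; bus BusRdX; mem=40
  op4 P1: store L0 := 28 → I/M on L0; bus BusUpgr; mem=50
  op5 P1: store L1 := 10 → I/M on L1; bus (none); mem=40
  op6 P0: load  L2 → E/I on L2; bus BusRd; mem=0
  op7 P0: store L0 := 22 → M/I on L0; bus BusRdX Flush; mem=28
  op8 P1: load  L3 → I/E on L3; bus BusRd; mem=30
  op9 P0: store L0 := 10 → M/I on L0; bus (none); mem=28
  op10 P0: load  L1 → S/O on L1; bus BusRd; mem=40
  op11 P1: store L0 := 16 → I/M on L0; bus BusRdX Flush; mem=10
  op12 P0: load  L0 → S/O on L0; bus BusRd; mem=10
  op13 P0: load  L1 → S/O on L1; bus (none); mem=40
  op14 P0: load  L0 → S/O on L0; bus (none); mem=10
  op15 P0: load  L0 → S/O on L0; bus (none); mem=10
  op16 P1: load  L0 → S/O on L0; bus (none); mem=10
  op17 P1: load  L0 → S/O on L0; bus (none); mem=10
  op18 P1: store L0 := 44 → I/M on L0; bus BusUpgr; mem=10
  op19 P0: load  L0 → S/O on L0; bus BusRd; mem=10
  op20 P1: load  L0 → S/O on L0; bus (none); mem=10
  op21 P0: load  L2 → E/I on L2; bus (none); mem=0
  op22 P1: load  L1 → S/O on L1; bus (none); mem=40
  op23 P0: load  L2 → E/I on L2; bus (none); mem=0
  op24 P0: load  L0 → S/O on L0; bus (none); mem=10
  op25 P1: load  L0 → S/O on L0; bus (none); mem=10

memory[L2] = 0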